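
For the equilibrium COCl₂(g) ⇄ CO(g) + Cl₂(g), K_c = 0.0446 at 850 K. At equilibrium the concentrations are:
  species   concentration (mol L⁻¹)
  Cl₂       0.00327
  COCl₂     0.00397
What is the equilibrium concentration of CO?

At equilibrium, K_c = [CO]·[Cl₂] / [COCl₂] = 0.0446.
([CO])·(0.00327) / (0.00397) = 0.0446
[CO] = 0.0541 mol L⁻¹

[CO] = 0.0541 mol L⁻¹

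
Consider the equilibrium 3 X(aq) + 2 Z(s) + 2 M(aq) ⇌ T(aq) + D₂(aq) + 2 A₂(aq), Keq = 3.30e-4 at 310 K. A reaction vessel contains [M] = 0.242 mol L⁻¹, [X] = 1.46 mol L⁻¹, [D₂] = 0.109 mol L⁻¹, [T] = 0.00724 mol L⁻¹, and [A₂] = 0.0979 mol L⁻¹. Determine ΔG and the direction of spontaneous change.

(Z is a pure solid — omitted from Q.)
Q = [T]·[D₂]·[A₂]² / ([X]³·[M]²) = (0.00724)·(0.109)·(0.0979)² / ((1.46)³·(0.242)²) = 4.15e-5
ΔG = RT ln(Q/Keq) = (8.314 J mol⁻¹ K⁻¹)(310 K) × ln(4.15e-5/3.30e-4)
   = (2.577 kJ/mol)(-2.073) = -5.34 kJ/mol
ΔG < 0, so the forward reaction is spontaneous (proceeds forward).

ΔG = -5.34 kJ/mol; the forward reaction is spontaneous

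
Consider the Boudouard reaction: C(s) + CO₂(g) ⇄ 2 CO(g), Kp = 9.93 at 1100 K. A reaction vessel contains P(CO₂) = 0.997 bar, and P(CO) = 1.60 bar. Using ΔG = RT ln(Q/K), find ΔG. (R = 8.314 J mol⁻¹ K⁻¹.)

(C is a pure solid — omitted from Qp.)
Qp = P(CO)² / P(CO₂) = (1.60)² / (0.997) = 2.57
ΔG = RT ln(Qp/Kp) = (8.314 J mol⁻¹ K⁻¹)(1100 K) × ln(2.57/9.93)
   = (9.145 kJ/mol)(-1.352) = -12.4 kJ/mol
ΔG < 0, so the forward reaction is spontaneous (proceeds forward).

ΔG = -12.4 kJ/mol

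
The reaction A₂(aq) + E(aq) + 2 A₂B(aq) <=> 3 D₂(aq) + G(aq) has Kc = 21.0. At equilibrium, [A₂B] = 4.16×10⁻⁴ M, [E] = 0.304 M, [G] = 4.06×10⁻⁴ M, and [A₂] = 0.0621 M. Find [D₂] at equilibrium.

At equilibrium, Kc = [D₂]³·[G] / ([A₂]·[E]·[A₂B]²) = 21.0.
([D₂])³·(4.06×10⁻⁴) / ((0.0621)·(0.304)·(4.16×10⁻⁴)²) = 21.0
[D₂]³ = 1.69×10⁻⁴ ⇒ [D₂] = 0.0553 M

[D₂] = 0.0553 M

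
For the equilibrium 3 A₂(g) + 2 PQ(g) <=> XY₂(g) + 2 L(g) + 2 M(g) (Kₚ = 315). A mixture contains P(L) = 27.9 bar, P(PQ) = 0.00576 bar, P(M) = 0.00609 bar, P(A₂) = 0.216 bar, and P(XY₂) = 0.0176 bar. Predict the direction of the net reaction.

reverse (toward reactants)

Qₚ = P(XY₂)·P(L)²·P(M)² / (P(A₂)³·P(PQ)²) = (0.0176)·(27.9)²·(0.00609)² / ((0.216)³·(0.00576)²) = 1520
Qₚ = 1520 > Kₚ = 315, so the reverse reaction proceeds.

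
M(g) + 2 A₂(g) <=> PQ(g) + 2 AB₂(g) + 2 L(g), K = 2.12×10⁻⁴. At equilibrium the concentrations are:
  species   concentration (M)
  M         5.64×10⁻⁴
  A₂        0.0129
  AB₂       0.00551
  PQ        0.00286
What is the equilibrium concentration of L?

At equilibrium, K = [PQ]·[AB₂]²·[L]² / ([M]·[A₂]²) = 2.12×10⁻⁴.
(0.00286)·(0.00551)²·([L])² / ((5.64×10⁻⁴)·(0.0129)²) = 2.12×10⁻⁴
[L]² = 2.29×10⁻⁴ ⇒ [L] = 0.0151 M

[L] = 0.0151 M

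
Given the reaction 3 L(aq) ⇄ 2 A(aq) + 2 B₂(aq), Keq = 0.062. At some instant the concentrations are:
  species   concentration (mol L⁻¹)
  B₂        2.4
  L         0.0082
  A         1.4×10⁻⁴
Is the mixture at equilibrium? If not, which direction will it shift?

no; Q > K, reaction proceeds in reverse

Q = [A]²·[B₂]² / [L]³ = (1.4×10⁻⁴)²·(2.4)² / (0.0082)³ = 0.20
Q = 0.20 > Keq = 0.062: net reverse reaction.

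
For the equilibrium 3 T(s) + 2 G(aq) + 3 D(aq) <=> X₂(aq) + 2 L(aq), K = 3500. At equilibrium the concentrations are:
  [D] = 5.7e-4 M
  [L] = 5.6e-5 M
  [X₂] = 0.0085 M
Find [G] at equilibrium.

[G] = 0.0064 M

(T is a pure solid — omitted from K.)
At equilibrium, K = [X₂]·[L]² / ([G]²·[D]³) = 3500.
(0.0085)·(5.6e-5)² / (([G])²·(5.7e-4)³) = 3500
[G]² = 4.11e-5 ⇒ [G] = 0.0064 M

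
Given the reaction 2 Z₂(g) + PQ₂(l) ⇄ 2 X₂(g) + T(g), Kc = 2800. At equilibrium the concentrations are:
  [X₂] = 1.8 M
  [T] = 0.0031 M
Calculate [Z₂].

(PQ₂ is a pure liquid — omitted from Kc.)
At equilibrium, Kc = [X₂]²·[T] / [Z₂]² = 2800.
(1.8)²·(0.0031) / ([Z₂])² = 2800
[Z₂]² = 3.59×10⁻⁶ ⇒ [Z₂] = 0.0019 M

[Z₂] = 0.0019 M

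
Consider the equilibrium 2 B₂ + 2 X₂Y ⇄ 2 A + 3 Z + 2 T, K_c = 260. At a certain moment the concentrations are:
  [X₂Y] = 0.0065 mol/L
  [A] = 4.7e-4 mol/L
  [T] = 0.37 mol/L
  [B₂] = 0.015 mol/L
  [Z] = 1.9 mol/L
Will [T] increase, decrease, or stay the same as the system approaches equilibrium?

increase

Q_c = [A]²·[Z]³·[T]² / ([B₂]²·[X₂Y]²) = (4.7e-4)²·(1.9)³·(0.37)² / ((0.015)²·(0.0065)²) = 22
Q_c = 22 < K_c = 260: net forward reaction.
T is a product, so it increases.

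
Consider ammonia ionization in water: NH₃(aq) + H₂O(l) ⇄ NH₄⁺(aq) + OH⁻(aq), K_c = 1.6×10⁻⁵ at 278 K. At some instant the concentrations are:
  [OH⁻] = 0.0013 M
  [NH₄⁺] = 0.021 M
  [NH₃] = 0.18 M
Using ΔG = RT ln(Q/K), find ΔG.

ΔG = 5.20 kJ/mol

(H₂O is a pure liquid — omitted from Q_c.)
Q_c = [NH₄⁺]·[OH⁻] / [NH₃] = (0.021)·(0.0013) / (0.18) = 1.52×10⁻⁴
ΔG = RT ln(Q_c/K_c) = (8.314 J mol⁻¹ K⁻¹)(278 K) × ln(1.52×10⁻⁴/1.6×10⁻⁵)
   = (2.311 kJ/mol)(2.251) = 5.20 kJ/mol
ΔG > 0, so the forward reaction is non-spontaneous (proceeds in reverse).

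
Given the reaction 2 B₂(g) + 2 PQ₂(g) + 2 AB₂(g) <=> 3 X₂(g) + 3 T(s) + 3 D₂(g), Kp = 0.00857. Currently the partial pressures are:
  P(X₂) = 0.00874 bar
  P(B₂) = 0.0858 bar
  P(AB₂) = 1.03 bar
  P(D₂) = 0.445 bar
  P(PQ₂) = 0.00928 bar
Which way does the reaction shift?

to the left

(T is a pure solid — omitted from Qp.)
Qp = P(X₂)³·P(D₂)³ / (P(B₂)²·P(PQ₂)²·P(AB₂)²) = (0.00874)³·(0.445)³ / ((0.0858)²·(0.00928)²·(1.03)²) = 0.0875
Qp = 0.0875 > Kp = 0.00857, so the reverse reaction proceeds.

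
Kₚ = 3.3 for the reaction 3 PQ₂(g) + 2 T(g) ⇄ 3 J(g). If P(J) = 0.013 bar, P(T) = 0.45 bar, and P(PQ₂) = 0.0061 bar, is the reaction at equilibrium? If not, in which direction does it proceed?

Qₚ = P(J)³ / (P(PQ₂)³·P(T)²) = (0.013)³ / ((0.0061)³·(0.45)²) = 48
Qₚ = 48 > Kₚ = 3.3, so the reverse reaction proceeds.

toward reactants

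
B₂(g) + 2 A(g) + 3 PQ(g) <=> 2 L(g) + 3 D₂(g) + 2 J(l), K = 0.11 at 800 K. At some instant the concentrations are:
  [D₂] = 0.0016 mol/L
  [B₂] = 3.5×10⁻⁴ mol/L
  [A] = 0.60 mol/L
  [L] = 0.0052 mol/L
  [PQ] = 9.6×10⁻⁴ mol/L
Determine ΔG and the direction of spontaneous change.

(J is a pure liquid — omitted from Q.)
Q = [L]²·[D₂]³ / ([B₂]·[A]²·[PQ]³) = (0.0052)²·(0.0016)³ / ((3.5×10⁻⁴)·(0.60)²·(9.6×10⁻⁴)³) = 0.994
ΔG = RT ln(Q/K) = (8.314 J mol⁻¹ K⁻¹)(800 K) × ln(0.994/0.11)
   = (6.651 kJ/mol)(2.201) = 14.6 kJ/mol
ΔG > 0, so the forward reaction is non-spontaneous (proceeds in reverse).

ΔG = 14.6 kJ/mol; the forward reaction is non-spontaneous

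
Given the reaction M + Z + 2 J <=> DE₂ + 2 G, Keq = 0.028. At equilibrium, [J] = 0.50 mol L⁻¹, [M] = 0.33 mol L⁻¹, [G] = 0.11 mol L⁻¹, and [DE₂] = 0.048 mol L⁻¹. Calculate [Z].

At equilibrium, Keq = [DE₂]·[G]² / ([M]·[Z]·[J]²) = 0.028.
(0.048)·(0.11)² / ((0.33)·([Z])·(0.50)²) = 0.028
[Z] = 0.251 = 0.25 mol L⁻¹

[Z] = 0.25 mol L⁻¹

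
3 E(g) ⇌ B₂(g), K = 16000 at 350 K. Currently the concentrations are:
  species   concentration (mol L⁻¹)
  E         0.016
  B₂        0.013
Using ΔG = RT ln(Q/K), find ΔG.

ΔG = -4.71 kJ/mol

Q = [B₂] / [E]³ = (0.013) / (0.016)³ = 3170
ΔG = RT ln(Q/K) = (8.314 J mol⁻¹ K⁻¹)(350 K) × ln(3170/16000)
   = (2.910 kJ/mol)(-1.619) = -4.71 kJ/mol
ΔG < 0, so the forward reaction is spontaneous (proceeds forward).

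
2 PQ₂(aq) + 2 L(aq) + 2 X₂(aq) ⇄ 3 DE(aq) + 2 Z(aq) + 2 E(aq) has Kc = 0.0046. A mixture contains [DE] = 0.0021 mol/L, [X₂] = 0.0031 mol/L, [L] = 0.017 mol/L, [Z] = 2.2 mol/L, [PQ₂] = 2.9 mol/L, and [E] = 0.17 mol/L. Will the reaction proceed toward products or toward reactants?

Qc = [DE]³·[Z]²·[E]² / ([PQ₂]²·[L]²·[X₂]²) = (0.0021)³·(2.2)²·(0.17)² / ((2.9)²·(0.017)²·(0.0031)²) = 0.055
Qc = 0.055 > Kc = 0.0046, so the reverse reaction proceeds.

toward reactants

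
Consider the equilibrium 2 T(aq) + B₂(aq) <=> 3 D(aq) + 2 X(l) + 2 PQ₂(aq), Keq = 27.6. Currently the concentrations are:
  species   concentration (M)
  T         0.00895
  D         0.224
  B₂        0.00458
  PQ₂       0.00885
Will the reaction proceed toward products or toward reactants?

in the forward direction

(X is a pure liquid — omitted from Q.)
Q = [D]³·[PQ₂]² / ([T]²·[B₂]) = (0.224)³·(0.00885)² / ((0.00895)²·(0.00458)) = 2.40
Q = 2.40 < Keq = 27.6, so the forward reaction proceeds.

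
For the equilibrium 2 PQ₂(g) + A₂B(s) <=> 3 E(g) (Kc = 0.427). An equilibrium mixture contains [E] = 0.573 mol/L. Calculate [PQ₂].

(A₂B is a pure solid — omitted from Kc.)
At equilibrium, Kc = [E]³ / [PQ₂]² = 0.427.
(0.573)³ / ([PQ₂])² = 0.427
[PQ₂]² = 0.441 ⇒ [PQ₂] = 0.664 mol/L

[PQ₂] = 0.664 mol/L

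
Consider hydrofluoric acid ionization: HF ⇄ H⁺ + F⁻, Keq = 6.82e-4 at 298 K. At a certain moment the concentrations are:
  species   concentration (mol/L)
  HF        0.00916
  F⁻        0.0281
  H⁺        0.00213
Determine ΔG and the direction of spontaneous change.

Q = [H⁺]·[F⁻] / [HF] = (0.00213)·(0.0281) / (0.00916) = 0.00653
ΔG = RT ln(Q/Keq) = (8.314 J mol⁻¹ K⁻¹)(298 K) × ln(0.00653/6.82e-4)
   = (2.478 kJ/mol)(2.259) = 5.60 kJ/mol
ΔG > 0, so the forward reaction is non-spontaneous (proceeds in reverse).

ΔG = 5.60 kJ/mol; the forward reaction is non-spontaneous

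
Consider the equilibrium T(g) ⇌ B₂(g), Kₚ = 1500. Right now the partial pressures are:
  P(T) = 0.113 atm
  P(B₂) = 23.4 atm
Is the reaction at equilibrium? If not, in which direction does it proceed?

in the forward direction

Qₚ = P(B₂) / P(T) = (23.4) / (0.113) = 207
Qₚ = 207 < Kₚ = 1500, so the forward reaction proceeds.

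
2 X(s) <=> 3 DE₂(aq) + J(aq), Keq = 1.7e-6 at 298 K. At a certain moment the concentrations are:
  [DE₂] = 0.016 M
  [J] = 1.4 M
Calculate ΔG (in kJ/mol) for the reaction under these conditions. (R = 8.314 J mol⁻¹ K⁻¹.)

ΔG = 3.01 kJ/mol

(X is a pure solid — omitted from Q.)
Q = [DE₂]³·[J] = (0.016)³·(1.4) = 5.73e-6
ΔG = RT ln(Q/Keq) = (8.314 J mol⁻¹ K⁻¹)(298 K) × ln(5.73e-6/1.7e-6)
   = (2.478 kJ/mol)(1.215) = 3.01 kJ/mol
ΔG > 0, so the forward reaction is non-spontaneous (proceeds in reverse).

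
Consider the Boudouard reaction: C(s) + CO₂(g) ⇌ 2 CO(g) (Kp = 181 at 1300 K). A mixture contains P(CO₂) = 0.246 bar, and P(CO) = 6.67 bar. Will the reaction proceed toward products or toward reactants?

(C is a pure solid — omitted from Qp.)
Qp = P(CO)² / P(CO₂) = (6.67)² / (0.246) = 181
Qp = 181 = Kp, so the system is already at equilibrium.

at equilibrium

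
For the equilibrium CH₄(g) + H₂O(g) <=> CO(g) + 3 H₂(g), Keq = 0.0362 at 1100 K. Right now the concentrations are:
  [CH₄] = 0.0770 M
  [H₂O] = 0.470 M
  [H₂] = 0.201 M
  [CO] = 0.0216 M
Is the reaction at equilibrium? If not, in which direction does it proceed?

forward (toward products)

Q = [CO]·[H₂]³ / ([CH₄]·[H₂O]) = (0.0216)·(0.201)³ / ((0.0770)·(0.470)) = 0.00485
Q = 0.00485 < Keq = 0.0362, so the forward reaction proceeds.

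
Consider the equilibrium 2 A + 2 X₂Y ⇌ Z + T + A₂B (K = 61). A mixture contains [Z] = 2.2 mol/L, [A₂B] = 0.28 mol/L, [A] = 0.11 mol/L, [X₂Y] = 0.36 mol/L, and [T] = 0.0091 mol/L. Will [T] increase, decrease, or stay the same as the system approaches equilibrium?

increase

Q = [Z]·[T]·[A₂B] / ([A]²·[X₂Y]²) = (2.2)·(0.0091)·(0.28) / ((0.11)²·(0.36)²) = 3.6
Q = 3.6 < K = 61: net forward reaction.
T is a product, so it increases.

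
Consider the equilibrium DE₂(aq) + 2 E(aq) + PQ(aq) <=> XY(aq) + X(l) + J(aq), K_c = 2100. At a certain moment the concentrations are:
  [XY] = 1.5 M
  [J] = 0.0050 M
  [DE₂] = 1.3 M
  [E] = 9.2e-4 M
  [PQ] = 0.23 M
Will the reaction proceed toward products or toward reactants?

(X is a pure liquid — omitted from Q_c.)
Q_c = [XY]·[J] / ([DE₂]·[E]²·[PQ]) = (1.5)·(0.0050) / ((1.3)·(9.2e-4)²·(0.23)) = 30000
Q_c = 30000 > K_c = 2100, so the reverse reaction proceeds.

toward reactants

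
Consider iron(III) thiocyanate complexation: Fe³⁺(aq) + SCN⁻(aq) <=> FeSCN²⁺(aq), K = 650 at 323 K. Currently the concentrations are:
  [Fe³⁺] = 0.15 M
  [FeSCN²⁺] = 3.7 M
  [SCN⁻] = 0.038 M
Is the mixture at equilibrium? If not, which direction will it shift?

yes, at equilibrium

Q = [FeSCN²⁺] / ([Fe³⁺]·[SCN⁻]) = (3.7) / ((0.15)·(0.038)) = 650
Q = 650 = K; the system is at equilibrium.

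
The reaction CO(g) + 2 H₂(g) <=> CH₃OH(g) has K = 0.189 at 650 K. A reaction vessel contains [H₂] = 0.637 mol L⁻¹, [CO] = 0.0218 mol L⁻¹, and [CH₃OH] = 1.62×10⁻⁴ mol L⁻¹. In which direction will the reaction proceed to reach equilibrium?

Q = [CH₃OH] / ([CO]·[H₂]²) = (1.62×10⁻⁴) / ((0.0218)·(0.637)²) = 0.0183
Q = 0.0183 < K = 0.189, so the forward reaction proceeds.

toward products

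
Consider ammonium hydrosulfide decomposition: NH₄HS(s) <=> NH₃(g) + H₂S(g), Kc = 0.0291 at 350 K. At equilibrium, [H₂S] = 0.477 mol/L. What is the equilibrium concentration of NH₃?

(NH₄HS is a pure solid — omitted from Kc.)
At equilibrium, Kc = [NH₃]·[H₂S] = 0.0291.
([NH₃])·(0.477) = 0.0291
[NH₃] = 0.0610 mol/L

[NH₃] = 0.0610 mol/L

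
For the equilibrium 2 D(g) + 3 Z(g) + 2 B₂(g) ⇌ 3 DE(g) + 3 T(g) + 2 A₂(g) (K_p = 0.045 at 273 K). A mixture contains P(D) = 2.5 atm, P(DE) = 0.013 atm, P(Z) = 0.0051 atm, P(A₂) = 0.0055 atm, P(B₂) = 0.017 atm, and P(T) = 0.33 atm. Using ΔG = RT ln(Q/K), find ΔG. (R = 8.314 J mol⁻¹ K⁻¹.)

ΔG = -3.42 kJ/mol

Q_p = P(DE)³·P(T)³·P(A₂)² / (P(D)²·P(Z)³·P(B₂)²) = (0.013)³·(0.33)³·(0.0055)² / ((2.5)²·(0.0051)³·(0.017)²) = 0.00997
ΔG = RT ln(Q_p/K_p) = (8.314 J mol⁻¹ K⁻¹)(273 K) × ln(0.00997/0.045)
   = (2.270 kJ/mol)(-1.507) = -3.42 kJ/mol
ΔG < 0, so the forward reaction is spontaneous (proceeds forward).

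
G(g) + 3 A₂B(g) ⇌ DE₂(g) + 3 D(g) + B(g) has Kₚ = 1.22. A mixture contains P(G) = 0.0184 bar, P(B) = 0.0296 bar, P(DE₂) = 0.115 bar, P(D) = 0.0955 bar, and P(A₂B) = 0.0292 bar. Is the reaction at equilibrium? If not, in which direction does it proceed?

Qₚ = P(DE₂)·P(D)³·P(B) / (P(G)·P(A₂B)³) = (0.115)·(0.0955)³·(0.0296) / ((0.0184)·(0.0292)³) = 6.47
Qₚ = 6.47 > Kₚ = 1.22, so the reverse reaction proceeds.

reverse (toward reactants)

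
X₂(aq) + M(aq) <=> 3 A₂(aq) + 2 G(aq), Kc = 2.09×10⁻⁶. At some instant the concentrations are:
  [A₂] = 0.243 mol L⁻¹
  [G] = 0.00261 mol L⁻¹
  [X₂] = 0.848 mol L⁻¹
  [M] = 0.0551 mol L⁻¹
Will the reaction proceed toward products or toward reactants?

Qc = [A₂]³·[G]² / ([X₂]·[M]) = (0.243)³·(0.00261)² / ((0.848)·(0.0551)) = 2.09×10⁻⁶
Qc = 2.09×10⁻⁶ = Kc, so the system is already at equilibrium.

at equilibrium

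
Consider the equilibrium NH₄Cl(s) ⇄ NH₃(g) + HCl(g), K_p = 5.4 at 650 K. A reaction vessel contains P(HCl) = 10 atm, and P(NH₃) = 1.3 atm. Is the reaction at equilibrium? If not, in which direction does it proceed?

(NH₄Cl is a pure solid — omitted from Q_p.)
Q_p = P(NH₃)·P(HCl) = (1.3)·(10) = 13
Q_p = 13 > K_p = 5.4, so the reverse reaction proceeds.

to the left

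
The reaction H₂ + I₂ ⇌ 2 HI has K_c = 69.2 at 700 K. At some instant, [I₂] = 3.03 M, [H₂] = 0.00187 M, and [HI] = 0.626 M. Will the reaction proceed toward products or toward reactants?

Q_c = [HI]² / ([H₂]·[I₂]) = (0.626)² / ((0.00187)·(3.03)) = 69.2
Q_c = 69.2 = K_c, so the system is already at equilibrium.

at equilibrium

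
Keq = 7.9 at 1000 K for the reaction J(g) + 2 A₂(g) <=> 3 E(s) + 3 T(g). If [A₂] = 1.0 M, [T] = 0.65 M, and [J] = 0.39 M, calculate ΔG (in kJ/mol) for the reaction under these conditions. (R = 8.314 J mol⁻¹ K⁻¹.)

ΔG = -20.1 kJ/mol

(E is a pure solid — omitted from Q.)
Q = [T]³ / ([J]·[A₂]²) = (0.65)³ / ((0.39)·(1.0)²) = 0.704
ΔG = RT ln(Q/Keq) = (8.314 J mol⁻¹ K⁻¹)(1000 K) × ln(0.704/7.9)
   = (8.314 kJ/mol)(-2.418) = -20.1 kJ/mol
ΔG < 0, so the forward reaction is spontaneous (proceeds forward).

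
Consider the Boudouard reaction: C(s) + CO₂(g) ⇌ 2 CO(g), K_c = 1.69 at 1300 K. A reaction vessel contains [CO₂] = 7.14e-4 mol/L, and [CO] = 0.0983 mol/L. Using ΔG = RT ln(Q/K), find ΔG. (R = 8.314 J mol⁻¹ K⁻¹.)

ΔG = 22.5 kJ/mol

(C is a pure solid — omitted from Q_c.)
Q_c = [CO]² / [CO₂] = (0.0983)² / (7.14e-4) = 13.5
ΔG = RT ln(Q_c/K_c) = (8.314 J mol⁻¹ K⁻¹)(1300 K) × ln(13.5/1.69)
   = (10.81 kJ/mol)(2.078) = 22.5 kJ/mol
ΔG > 0, so the forward reaction is non-spontaneous (proceeds in reverse).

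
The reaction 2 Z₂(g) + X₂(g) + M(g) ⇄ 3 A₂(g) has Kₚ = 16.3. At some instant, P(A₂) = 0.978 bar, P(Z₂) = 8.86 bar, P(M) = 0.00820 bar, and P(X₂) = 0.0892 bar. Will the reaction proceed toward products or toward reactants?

Qₚ = P(A₂)³ / (P(Z₂)²·P(X₂)·P(M)) = (0.978)³ / ((8.86)²·(0.0892)·(0.00820)) = 16.3
Qₚ = 16.3 = Kₚ, so the system is already at equilibrium.

at equilibrium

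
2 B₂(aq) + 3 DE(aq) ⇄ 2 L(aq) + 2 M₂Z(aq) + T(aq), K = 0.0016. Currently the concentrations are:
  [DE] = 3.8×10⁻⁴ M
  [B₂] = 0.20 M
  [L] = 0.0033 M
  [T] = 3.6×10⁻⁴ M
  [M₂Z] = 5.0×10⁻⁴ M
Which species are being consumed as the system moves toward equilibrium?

Q = [L]²·[M₂Z]²·[T] / ([B₂]²·[DE]³) = (0.0033)²·(5.0×10⁻⁴)²·(3.6×10⁻⁴) / ((0.20)²·(3.8×10⁻⁴)³) = 4.5×10⁻⁴
Q = 4.5×10⁻⁴ < K = 0.0016: net forward reaction.

B₂, DE (reactants)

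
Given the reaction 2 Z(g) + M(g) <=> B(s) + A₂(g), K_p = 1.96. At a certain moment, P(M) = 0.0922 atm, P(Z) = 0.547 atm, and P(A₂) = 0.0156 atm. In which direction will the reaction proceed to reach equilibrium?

(B is a pure solid — omitted from Q_p.)
Q_p = P(A₂) / (P(Z)²·P(M)) = (0.0156) / ((0.547)²·(0.0922)) = 0.565
Q_p = 0.565 < K_p = 1.96, so the forward reaction proceeds.

forward (toward products)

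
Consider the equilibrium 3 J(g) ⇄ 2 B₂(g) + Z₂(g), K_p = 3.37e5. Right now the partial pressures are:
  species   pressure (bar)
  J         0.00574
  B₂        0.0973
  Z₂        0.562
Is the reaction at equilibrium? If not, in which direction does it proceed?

to the right

Q_p = P(B₂)²·P(Z₂) / P(J)³ = (0.0973)²·(0.562) / (0.00574)³ = 28100
Q_p = 28100 < K_p = 3.37e5, so the forward reaction proceeds.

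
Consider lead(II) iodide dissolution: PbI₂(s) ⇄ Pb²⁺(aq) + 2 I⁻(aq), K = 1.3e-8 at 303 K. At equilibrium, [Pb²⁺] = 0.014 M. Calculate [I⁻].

(PbI₂ is a pure solid — omitted from K.)
At equilibrium, K = [Pb²⁺]·[I⁻]² = 1.3e-8.
(0.014)·([I⁻])² = 1.3e-8
[I⁻]² = 9.29e-7 ⇒ [I⁻] = 9.6e-4 M

[I⁻] = 9.6e-4 M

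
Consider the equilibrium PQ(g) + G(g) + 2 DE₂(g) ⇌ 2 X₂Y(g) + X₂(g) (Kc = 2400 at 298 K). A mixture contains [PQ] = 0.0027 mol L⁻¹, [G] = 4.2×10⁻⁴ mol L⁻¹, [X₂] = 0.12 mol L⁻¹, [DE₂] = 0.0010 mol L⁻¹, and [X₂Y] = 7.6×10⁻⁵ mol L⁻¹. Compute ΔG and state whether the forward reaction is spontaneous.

ΔG = -3.39 kJ/mol; the forward reaction is spontaneous

Qc = [X₂Y]²·[X₂] / ([PQ]·[G]·[DE₂]²) = (7.6×10⁻⁵)²·(0.12) / ((0.0027)·(4.2×10⁻⁴)·(0.0010)²) = 611
ΔG = RT ln(Qc/Kc) = (8.314 J mol⁻¹ K⁻¹)(298 K) × ln(611/2400)
   = (2.478 kJ/mol)(-1.368) = -3.39 kJ/mol
ΔG < 0, so the forward reaction is spontaneous (proceeds forward).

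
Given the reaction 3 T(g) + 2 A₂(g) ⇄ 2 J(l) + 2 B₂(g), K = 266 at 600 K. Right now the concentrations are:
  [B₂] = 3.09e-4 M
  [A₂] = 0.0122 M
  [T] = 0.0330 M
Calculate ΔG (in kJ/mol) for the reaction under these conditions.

(J is a pure liquid — omitted from Q.)
Q = [B₂]² / ([T]³·[A₂]²) = (3.09e-4)² / ((0.0330)³·(0.0122)²) = 17.9
ΔG = RT ln(Q/K) = (8.314 J mol⁻¹ K⁻¹)(600 K) × ln(17.9/266)
   = (4.988 kJ/mol)(-2.699) = -13.5 kJ/mol
ΔG < 0, so the forward reaction is spontaneous (proceeds forward).

ΔG = -13.5 kJ/mol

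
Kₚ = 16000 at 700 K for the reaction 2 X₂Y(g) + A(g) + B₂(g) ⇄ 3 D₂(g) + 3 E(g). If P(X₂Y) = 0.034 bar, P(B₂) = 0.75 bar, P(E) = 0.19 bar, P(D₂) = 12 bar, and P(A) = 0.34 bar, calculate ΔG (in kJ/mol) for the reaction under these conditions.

Qₚ = P(D₂)³·P(E)³ / (P(X₂Y)²·P(A)·P(B₂)) = (12)³·(0.19)³ / ((0.034)²·(0.34)·(0.75)) = 40200
ΔG = RT ln(Qₚ/Kₚ) = (8.314 J mol⁻¹ K⁻¹)(700 K) × ln(40200/16000)
   = (5.820 kJ/mol)(0.9213) = 5.36 kJ/mol
ΔG > 0, so the forward reaction is non-spontaneous (proceeds in reverse).

ΔG = 5.36 kJ/mol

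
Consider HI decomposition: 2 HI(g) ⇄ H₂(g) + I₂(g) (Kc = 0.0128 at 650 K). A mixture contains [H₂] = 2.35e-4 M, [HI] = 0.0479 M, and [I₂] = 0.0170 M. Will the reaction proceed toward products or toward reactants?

Qc = [H₂]·[I₂] / [HI]² = (2.35e-4)·(0.0170) / (0.0479)² = 0.00174
Qc = 0.00174 < Kc = 0.0128, so the forward reaction proceeds.

to the right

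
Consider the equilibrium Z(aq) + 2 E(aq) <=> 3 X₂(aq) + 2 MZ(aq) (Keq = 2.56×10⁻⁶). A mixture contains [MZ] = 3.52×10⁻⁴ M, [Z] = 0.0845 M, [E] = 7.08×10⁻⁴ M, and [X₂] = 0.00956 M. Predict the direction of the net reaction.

Q = [X₂]³·[MZ]² / ([Z]·[E]²) = (0.00956)³·(3.52×10⁻⁴)² / ((0.0845)·(7.08×10⁻⁴)²) = 2.56×10⁻⁶
Q = 2.56×10⁻⁶ = Keq, so the system is already at equilibrium.

no net change (already at equilibrium)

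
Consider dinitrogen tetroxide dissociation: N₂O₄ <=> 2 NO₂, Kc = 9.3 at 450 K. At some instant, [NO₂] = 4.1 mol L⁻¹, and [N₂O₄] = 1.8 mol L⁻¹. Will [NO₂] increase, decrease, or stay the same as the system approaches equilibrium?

stay the same

Qc = [NO₂]² / [N₂O₄] = (4.1)² / (1.8) = 9.3
Qc = 9.3 = Kc; the system is at equilibrium.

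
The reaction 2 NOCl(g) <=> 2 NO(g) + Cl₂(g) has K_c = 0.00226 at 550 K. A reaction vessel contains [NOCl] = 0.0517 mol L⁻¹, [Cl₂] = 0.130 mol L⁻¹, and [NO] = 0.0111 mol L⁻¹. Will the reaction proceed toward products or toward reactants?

Q_c = [NO]²·[Cl₂] / [NOCl]² = (0.0111)²·(0.130) / (0.0517)² = 0.00599
Q_c = 0.00599 > K_c = 0.00226, so the reverse reaction proceeds.

toward reactants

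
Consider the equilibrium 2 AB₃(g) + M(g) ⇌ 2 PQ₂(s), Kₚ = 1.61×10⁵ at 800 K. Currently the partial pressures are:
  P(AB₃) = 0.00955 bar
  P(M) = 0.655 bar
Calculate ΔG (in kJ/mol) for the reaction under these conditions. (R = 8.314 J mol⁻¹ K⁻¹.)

(PQ₂ is a pure solid — omitted from Qₚ.)
Qₚ = 1 / (P(AB₃)²·P(M)) = 1 / ((0.00955)²·(0.655)) = 16700
ΔG = RT ln(Qₚ/Kₚ) = (8.314 J mol⁻¹ K⁻¹)(800 K) × ln(16700/1.61×10⁵)
   = (6.651 kJ/mol)(-2.266) = -15.1 kJ/mol
ΔG < 0, so the forward reaction is spontaneous (proceeds forward).

ΔG = -15.1 kJ/mol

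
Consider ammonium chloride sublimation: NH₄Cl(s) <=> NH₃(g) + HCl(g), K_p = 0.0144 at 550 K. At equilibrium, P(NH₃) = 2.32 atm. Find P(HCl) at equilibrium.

P(HCl) = 0.00621 atm

(NH₄Cl is a pure solid — omitted from K_p.)
At equilibrium, K_p = P(NH₃)·P(HCl) = 0.0144.
(2.32)·(P(HCl)) = 0.0144
P(HCl) = 0.00621 atm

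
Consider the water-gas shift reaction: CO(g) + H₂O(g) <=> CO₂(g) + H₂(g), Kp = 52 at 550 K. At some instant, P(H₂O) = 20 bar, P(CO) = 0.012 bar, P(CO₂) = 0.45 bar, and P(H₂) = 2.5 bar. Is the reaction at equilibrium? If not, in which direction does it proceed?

forward (toward products)

Qp = P(CO₂)·P(H₂) / (P(CO)·P(H₂O)) = (0.45)·(2.5) / ((0.012)·(20)) = 4.7
Qp = 4.7 < Kp = 52, so the forward reaction proceeds.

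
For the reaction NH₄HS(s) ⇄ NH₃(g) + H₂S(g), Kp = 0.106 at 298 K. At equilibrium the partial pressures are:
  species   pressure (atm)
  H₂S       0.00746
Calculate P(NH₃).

P(NH₃) = 14.2 atm

(NH₄HS is a pure solid — omitted from Kp.)
At equilibrium, Kp = P(NH₃)·P(H₂S) = 0.106.
(P(NH₃))·(0.00746) = 0.106
P(NH₃) = 14.2 atm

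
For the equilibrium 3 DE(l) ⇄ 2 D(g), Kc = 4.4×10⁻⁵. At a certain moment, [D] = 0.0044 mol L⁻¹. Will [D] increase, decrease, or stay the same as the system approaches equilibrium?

(DE is a pure liquid — omitted from Qc.)
Qc = [D]² = (0.0044)² = 1.9×10⁻⁵
Qc = 1.9×10⁻⁵ < Kc = 4.4×10⁻⁵: net forward reaction.
D is a product, so it increases.

increase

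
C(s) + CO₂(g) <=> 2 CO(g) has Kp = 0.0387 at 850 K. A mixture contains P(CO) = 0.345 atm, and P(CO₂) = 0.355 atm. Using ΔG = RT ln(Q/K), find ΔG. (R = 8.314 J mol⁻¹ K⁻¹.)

(C is a pure solid — omitted from Qp.)
Qp = P(CO)² / P(CO₂) = (0.345)² / (0.355) = 0.335
ΔG = RT ln(Qp/Kp) = (8.314 J mol⁻¹ K⁻¹)(850 K) × ln(0.335/0.0387)
   = (7.067 kJ/mol)(2.158) = 15.3 kJ/mol
ΔG > 0, so the forward reaction is non-spontaneous (proceeds in reverse).

ΔG = 15.3 kJ/mol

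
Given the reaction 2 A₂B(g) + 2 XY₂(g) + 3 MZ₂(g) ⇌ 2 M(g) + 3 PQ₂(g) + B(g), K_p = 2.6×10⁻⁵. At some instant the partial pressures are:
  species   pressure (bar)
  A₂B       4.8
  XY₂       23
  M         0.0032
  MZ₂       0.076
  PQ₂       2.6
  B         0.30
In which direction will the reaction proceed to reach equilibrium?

Q_p = P(M)²·P(PQ₂)³·P(B) / (P(A₂B)²·P(XY₂)²·P(MZ₂)³) = (0.0032)²·(2.6)³·(0.30) / ((4.8)²·(23)²·(0.076)³) = 1.0×10⁻⁵
Q_p = 1.0×10⁻⁵ < K_p = 2.6×10⁻⁵, so the forward reaction proceeds.

in the forward direction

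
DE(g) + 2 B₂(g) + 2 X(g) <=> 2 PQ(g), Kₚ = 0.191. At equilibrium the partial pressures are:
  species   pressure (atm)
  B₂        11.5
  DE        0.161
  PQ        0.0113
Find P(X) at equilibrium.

P(X) = 0.00560 atm

At equilibrium, Kₚ = P(PQ)² / (P(DE)·P(B₂)²·P(X)²) = 0.191.
(0.0113)² / ((0.161)·(11.5)²·(P(X))²) = 0.191
P(X)² = 3.14×10⁻⁵ ⇒ P(X) = 0.00560 atm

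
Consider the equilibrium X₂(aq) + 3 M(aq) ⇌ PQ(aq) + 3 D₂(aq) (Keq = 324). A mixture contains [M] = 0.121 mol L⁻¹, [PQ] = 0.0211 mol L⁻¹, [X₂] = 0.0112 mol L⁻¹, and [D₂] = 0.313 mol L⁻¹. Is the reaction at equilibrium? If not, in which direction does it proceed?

in the forward direction

Q = [PQ]·[D₂]³ / ([X₂]·[M]³) = (0.0211)·(0.313)³ / ((0.0112)·(0.121)³) = 32.6
Q = 32.6 < Keq = 324, so the forward reaction proceeds.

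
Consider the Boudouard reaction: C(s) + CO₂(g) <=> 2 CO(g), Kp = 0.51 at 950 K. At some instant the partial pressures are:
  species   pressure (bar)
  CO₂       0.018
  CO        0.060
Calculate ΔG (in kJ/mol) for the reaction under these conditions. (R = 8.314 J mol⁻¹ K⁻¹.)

ΔG = -7.39 kJ/mol

(C is a pure solid — omitted from Qp.)
Qp = P(CO)² / P(CO₂) = (0.060)² / (0.018) = 0.200
ΔG = RT ln(Qp/Kp) = (8.314 J mol⁻¹ K⁻¹)(950 K) × ln(0.200/0.51)
   = (7.898 kJ/mol)(-0.9361) = -7.39 kJ/mol
ΔG < 0, so the forward reaction is spontaneous (proceeds forward).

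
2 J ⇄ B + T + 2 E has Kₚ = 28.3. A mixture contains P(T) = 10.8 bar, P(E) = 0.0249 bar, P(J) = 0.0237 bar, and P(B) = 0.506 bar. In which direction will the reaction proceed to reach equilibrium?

toward products

Qₚ = P(B)·P(T)·P(E)² / P(J)² = (0.506)·(10.8)·(0.0249)² / (0.0237)² = 6.03
Qₚ = 6.03 < Kₚ = 28.3, so the forward reaction proceeds.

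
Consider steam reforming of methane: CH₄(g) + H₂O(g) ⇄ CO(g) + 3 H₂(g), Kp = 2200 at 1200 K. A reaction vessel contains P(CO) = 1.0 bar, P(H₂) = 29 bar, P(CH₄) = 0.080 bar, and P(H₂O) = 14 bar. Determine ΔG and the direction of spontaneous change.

ΔG = 22.9 kJ/mol; the forward reaction is non-spontaneous

Qp = P(CO)·P(H₂)³ / (P(CH₄)·P(H₂O)) = (1.0)·(29)³ / ((0.080)·(14)) = 21800
ΔG = RT ln(Qp/Kp) = (8.314 J mol⁻¹ K⁻¹)(1200 K) × ln(21800/2200)
   = (9.977 kJ/mol)(2.293) = 22.9 kJ/mol
ΔG > 0, so the forward reaction is non-spontaneous (proceeds in reverse).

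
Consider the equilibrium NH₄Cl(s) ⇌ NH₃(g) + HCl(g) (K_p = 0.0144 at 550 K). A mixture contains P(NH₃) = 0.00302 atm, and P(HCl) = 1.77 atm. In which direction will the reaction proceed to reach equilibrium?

in the forward direction

(NH₄Cl is a pure solid — omitted from Q_p.)
Q_p = P(NH₃)·P(HCl) = (0.00302)·(1.77) = 0.00535
Q_p = 0.00535 < K_p = 0.0144, so the forward reaction proceeds.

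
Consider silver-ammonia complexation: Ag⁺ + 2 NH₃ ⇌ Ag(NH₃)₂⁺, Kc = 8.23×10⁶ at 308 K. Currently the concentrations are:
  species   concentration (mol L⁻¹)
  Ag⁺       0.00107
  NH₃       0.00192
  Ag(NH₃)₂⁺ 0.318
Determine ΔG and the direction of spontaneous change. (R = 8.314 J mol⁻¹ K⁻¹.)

ΔG = 5.84 kJ/mol; the forward reaction is non-spontaneous

Qc = [Ag(NH₃)₂⁺] / ([Ag⁺]·[NH₃]²) = (0.318) / ((0.00107)·(0.00192)²) = 8.06×10⁷
ΔG = RT ln(Qc/Kc) = (8.314 J mol⁻¹ K⁻¹)(308 K) × ln(8.06×10⁷/8.23×10⁶)
   = (2.561 kJ/mol)(2.282) = 5.84 kJ/mol
ΔG > 0, so the forward reaction is non-spontaneous (proceeds in reverse).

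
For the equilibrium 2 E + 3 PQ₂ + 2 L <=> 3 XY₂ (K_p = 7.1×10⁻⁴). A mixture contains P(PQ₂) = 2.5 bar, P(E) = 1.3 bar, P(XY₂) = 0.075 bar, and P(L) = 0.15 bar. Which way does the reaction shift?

Q_p = P(XY₂)³ / (P(E)²·P(PQ₂)³·P(L)²) = (0.075)³ / ((1.3)²·(2.5)³·(0.15)²) = 7.1×10⁻⁴
Q_p = 7.1×10⁻⁴ = K_p, so the system is already at equilibrium.

at equilibrium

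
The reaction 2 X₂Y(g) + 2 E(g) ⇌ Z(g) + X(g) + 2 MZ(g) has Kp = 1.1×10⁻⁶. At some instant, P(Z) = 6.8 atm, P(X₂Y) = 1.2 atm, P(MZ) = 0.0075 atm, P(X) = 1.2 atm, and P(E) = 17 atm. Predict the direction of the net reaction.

Qp = P(Z)·P(X)·P(MZ)² / (P(X₂Y)²·P(E)²) = (6.8)·(1.2)·(0.0075)² / ((1.2)²·(17)²) = 1.1×10⁻⁶
Qp = 1.1×10⁻⁶ = Kp, so the system is already at equilibrium.

neither direction; the system is at equilibrium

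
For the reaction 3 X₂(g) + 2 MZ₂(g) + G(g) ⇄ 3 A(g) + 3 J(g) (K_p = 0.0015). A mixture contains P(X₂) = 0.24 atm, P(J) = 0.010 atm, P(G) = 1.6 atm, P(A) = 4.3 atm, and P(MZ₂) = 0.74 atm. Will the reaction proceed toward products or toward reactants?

in the reverse direction

Q_p = P(A)³·P(J)³ / (P(X₂)³·P(MZ₂)²·P(G)) = (4.3)³·(0.010)³ / ((0.24)³·(0.74)²·(1.6)) = 0.0066
Q_p = 0.0066 > K_p = 0.0015, so the reverse reaction proceeds.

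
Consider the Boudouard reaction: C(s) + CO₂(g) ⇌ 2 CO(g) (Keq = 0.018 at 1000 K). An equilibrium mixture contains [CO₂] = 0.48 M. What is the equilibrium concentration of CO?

(C is a pure solid — omitted from Keq.)
At equilibrium, Keq = [CO]² / [CO₂] = 0.018.
([CO])² / (0.48) = 0.018
[CO]² = 0.00864 ⇒ [CO] = 0.093 M

[CO] = 0.093 M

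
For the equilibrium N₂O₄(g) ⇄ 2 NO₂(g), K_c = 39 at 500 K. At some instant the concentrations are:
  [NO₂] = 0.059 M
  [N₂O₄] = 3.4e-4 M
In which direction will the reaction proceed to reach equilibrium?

to the right

Q_c = [NO₂]² / [N₂O₄] = (0.059)² / (3.4e-4) = 10
Q_c = 10 < K_c = 39, so the forward reaction proceeds.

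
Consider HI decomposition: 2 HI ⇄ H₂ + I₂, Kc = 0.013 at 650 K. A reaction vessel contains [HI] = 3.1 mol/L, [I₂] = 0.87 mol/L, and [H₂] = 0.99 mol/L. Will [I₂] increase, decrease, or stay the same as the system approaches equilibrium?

Qc = [H₂]·[I₂] / [HI]² = (0.99)·(0.87) / (3.1)² = 0.090
Qc = 0.090 > Kc = 0.013: net reverse reaction.
I₂ is a product, so it decreases.

decrease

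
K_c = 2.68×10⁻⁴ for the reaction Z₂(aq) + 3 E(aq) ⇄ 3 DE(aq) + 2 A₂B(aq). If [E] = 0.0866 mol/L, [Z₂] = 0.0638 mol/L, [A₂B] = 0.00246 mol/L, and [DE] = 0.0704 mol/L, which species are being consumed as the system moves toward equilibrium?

Q_c = [DE]³·[A₂B]² / ([Z₂]·[E]³) = (0.0704)³·(0.00246)² / ((0.0638)·(0.0866)³) = 5.10×10⁻⁵
Q_c = 5.10×10⁻⁵ < K_c = 2.68×10⁻⁴: net forward reaction.

Z₂, E (reactants)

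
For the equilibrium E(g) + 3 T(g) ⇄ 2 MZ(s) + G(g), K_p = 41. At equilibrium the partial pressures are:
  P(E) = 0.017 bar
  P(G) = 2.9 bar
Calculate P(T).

(MZ is a pure solid — omitted from K_p.)
At equilibrium, K_p = P(G) / (P(E)·P(T)³) = 41.
(2.9) / ((0.017)·(P(T))³) = 41
P(T)³ = 4.16 ⇒ P(T) = 1.6 bar

P(T) = 1.6 bar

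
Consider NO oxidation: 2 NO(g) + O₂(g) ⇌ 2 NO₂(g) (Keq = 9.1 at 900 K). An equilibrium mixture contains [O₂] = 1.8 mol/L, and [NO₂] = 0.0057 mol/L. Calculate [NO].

At equilibrium, Keq = [NO₂]² / ([NO]²·[O₂]) = 9.1.
(0.0057)² / (([NO])²·(1.8)) = 9.1
[NO]² = 1.98×10⁻⁶ ⇒ [NO] = 0.0014 mol/L

[NO] = 0.0014 mol/L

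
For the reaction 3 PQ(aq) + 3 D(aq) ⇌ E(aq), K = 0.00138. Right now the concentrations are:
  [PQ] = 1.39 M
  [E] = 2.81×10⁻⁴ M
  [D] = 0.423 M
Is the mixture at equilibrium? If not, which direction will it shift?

Q = [E] / ([PQ]³·[D]³) = (2.81×10⁻⁴) / ((1.39)³·(0.423)³) = 0.00138
Q = 0.00138 = K; the system is at equilibrium.

yes, at equilibrium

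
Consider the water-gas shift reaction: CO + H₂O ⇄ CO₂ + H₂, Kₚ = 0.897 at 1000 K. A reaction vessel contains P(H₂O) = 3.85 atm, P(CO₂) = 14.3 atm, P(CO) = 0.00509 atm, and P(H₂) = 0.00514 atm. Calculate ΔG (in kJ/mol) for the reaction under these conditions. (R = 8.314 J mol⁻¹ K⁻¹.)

ΔG = 11.9 kJ/mol

Qₚ = P(CO₂)·P(H₂) / (P(CO)·P(H₂O)) = (14.3)·(0.00514) / ((0.00509)·(3.85)) = 3.75
ΔG = RT ln(Qₚ/Kₚ) = (8.314 J mol⁻¹ K⁻¹)(1000 K) × ln(3.75/0.897)
   = (8.314 kJ/mol)(1.430) = 11.9 kJ/mol
ΔG > 0, so the forward reaction is non-spontaneous (proceeds in reverse).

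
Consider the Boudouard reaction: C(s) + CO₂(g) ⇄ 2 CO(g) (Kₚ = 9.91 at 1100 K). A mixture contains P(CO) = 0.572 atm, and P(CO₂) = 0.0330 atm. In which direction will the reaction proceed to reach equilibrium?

(C is a pure solid — omitted from Qₚ.)
Qₚ = P(CO)² / P(CO₂) = (0.572)² / (0.0330) = 9.91
Qₚ = 9.91 = Kₚ, so the system is already at equilibrium.

no net change (already at equilibrium)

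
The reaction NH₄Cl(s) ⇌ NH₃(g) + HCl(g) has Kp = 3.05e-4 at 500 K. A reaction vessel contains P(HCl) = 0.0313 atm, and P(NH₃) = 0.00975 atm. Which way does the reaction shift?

neither direction; the system is at equilibrium

(NH₄Cl is a pure solid — omitted from Qp.)
Qp = P(NH₃)·P(HCl) = (0.00975)·(0.0313) = 3.05e-4
Qp = 3.05e-4 = Kp, so the system is already at equilibrium.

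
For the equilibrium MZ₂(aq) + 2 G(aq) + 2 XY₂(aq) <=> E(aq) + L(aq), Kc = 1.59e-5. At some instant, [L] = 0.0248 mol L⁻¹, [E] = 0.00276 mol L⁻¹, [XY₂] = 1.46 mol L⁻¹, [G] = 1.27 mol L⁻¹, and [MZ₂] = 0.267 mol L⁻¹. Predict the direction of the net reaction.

toward reactants

Qc = [E]·[L] / ([MZ₂]·[G]²·[XY₂]²) = (0.00276)·(0.0248) / ((0.267)·(1.27)²·(1.46)²) = 7.46e-5
Qc = 7.46e-5 > Kc = 1.59e-5, so the reverse reaction proceeds.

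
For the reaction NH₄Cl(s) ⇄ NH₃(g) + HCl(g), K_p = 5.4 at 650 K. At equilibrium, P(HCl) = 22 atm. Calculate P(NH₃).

(NH₄Cl is a pure solid — omitted from K_p.)
At equilibrium, K_p = P(NH₃)·P(HCl) = 5.4.
(P(NH₃))·(22) = 5.4
P(NH₃) = 0.245 = 0.25 atm

P(NH₃) = 0.25 atm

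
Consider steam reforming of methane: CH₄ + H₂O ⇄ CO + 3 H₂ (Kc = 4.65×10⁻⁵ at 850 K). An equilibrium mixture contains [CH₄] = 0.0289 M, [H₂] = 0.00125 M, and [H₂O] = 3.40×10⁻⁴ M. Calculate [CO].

[CO] = 0.234 M

At equilibrium, Kc = [CO]·[H₂]³ / ([CH₄]·[H₂O]) = 4.65×10⁻⁵.
([CO])·(0.00125)³ / ((0.0289)·(3.40×10⁻⁴)) = 4.65×10⁻⁵
[CO] = 0.234 M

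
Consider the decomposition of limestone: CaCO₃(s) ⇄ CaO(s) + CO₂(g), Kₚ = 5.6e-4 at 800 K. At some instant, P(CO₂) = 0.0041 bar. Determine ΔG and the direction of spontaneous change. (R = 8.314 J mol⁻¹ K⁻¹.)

ΔG = 13.2 kJ/mol; the forward reaction is non-spontaneous

(CaCO₃, CaO are pure solids — omitted from Qₚ.)
Qₚ = P(CO₂) = 0.00410
ΔG = RT ln(Qₚ/Kₚ) = (8.314 J mol⁻¹ K⁻¹)(800 K) × ln(0.00410/5.6e-4)
   = (6.651 kJ/mol)(1.991) = 13.2 kJ/mol
ΔG > 0, so the forward reaction is non-spontaneous (proceeds in reverse).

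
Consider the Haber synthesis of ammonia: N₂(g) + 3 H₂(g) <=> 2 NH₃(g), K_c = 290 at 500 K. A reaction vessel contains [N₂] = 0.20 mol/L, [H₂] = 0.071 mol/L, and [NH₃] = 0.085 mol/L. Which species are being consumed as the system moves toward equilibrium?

Q_c = [NH₃]² / ([N₂]·[H₂]³) = (0.085)² / ((0.20)·(0.071)³) = 100
Q_c = 100 < K_c = 290: net forward reaction.

N₂, H₂ (reactants)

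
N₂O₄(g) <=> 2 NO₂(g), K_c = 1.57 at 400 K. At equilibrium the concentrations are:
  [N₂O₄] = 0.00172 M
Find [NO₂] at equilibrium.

At equilibrium, K_c = [NO₂]² / [N₂O₄] = 1.57.
([NO₂])² / (0.00172) = 1.57
[NO₂]² = 0.00270 ⇒ [NO₂] = 0.0520 M

[NO₂] = 0.0520 M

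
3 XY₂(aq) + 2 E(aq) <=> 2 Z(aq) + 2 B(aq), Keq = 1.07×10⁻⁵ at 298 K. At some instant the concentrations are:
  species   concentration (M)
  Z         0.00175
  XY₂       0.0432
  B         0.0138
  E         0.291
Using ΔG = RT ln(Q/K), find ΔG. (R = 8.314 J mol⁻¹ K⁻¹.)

ΔG = 5.15 kJ/mol

Q = [Z]²·[B]² / ([XY₂]³·[E]²) = (0.00175)²·(0.0138)² / ((0.0432)³·(0.291)²) = 8.54×10⁻⁵
ΔG = RT ln(Q/Keq) = (8.314 J mol⁻¹ K⁻¹)(298 K) × ln(8.54×10⁻⁵/1.07×10⁻⁵)
   = (2.478 kJ/mol)(2.077) = 5.15 kJ/mol
ΔG > 0, so the forward reaction is non-spontaneous (proceeds in reverse).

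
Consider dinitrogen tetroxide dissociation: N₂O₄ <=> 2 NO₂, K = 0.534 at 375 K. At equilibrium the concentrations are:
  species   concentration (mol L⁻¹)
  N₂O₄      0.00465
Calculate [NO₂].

[NO₂] = 0.0498 mol L⁻¹

At equilibrium, K = [NO₂]² / [N₂O₄] = 0.534.
([NO₂])² / (0.00465) = 0.534
[NO₂]² = 0.00248 ⇒ [NO₂] = 0.0498 mol L⁻¹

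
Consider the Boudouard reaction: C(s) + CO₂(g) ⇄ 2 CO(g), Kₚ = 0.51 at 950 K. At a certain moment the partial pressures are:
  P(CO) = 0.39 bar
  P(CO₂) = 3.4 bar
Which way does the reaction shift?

(C is a pure solid — omitted from Qₚ.)
Qₚ = P(CO)² / P(CO₂) = (0.39)² / (3.4) = 0.045
Qₚ = 0.045 < Kₚ = 0.51, so the forward reaction proceeds.

to the right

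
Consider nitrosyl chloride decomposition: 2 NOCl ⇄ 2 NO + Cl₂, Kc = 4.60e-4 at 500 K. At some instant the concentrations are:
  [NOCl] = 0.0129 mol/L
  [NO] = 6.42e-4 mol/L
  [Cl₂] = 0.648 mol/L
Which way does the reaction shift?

toward reactants

Qc = [NO]²·[Cl₂] / [NOCl]² = (6.42e-4)²·(0.648) / (0.0129)² = 0.00160
Qc = 0.00160 > Kc = 4.60e-4, so the reverse reaction proceeds.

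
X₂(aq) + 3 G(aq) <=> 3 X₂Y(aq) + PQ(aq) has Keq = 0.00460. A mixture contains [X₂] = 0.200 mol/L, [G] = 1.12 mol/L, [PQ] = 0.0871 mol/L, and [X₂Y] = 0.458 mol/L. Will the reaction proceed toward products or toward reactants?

toward reactants

Q = [X₂Y]³·[PQ] / ([X₂]·[G]³) = (0.458)³·(0.0871) / ((0.200)·(1.12)³) = 0.0298
Q = 0.0298 > Keq = 0.00460, so the reverse reaction proceeds.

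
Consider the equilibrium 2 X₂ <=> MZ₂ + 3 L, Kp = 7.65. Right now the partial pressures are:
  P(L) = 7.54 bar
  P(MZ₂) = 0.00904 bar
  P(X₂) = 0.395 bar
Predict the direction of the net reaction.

Qp = P(MZ₂)·P(L)³ / P(X₂)² = (0.00904)·(7.54)³ / (0.395)² = 24.8
Qp = 24.8 > Kp = 7.65, so the reverse reaction proceeds.

reverse (toward reactants)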